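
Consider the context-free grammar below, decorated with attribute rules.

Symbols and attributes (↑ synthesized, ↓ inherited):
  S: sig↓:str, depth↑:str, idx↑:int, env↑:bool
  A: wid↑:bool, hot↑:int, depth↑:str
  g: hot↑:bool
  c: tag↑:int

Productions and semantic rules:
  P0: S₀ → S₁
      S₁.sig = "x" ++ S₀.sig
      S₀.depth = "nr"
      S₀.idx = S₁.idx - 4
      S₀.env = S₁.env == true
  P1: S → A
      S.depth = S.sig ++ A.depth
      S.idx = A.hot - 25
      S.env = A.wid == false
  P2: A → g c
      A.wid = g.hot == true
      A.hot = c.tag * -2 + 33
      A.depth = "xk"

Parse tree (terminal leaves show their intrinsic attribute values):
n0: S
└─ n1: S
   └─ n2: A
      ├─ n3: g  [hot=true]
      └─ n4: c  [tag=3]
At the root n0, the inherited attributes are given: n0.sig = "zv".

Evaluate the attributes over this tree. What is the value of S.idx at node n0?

-2

1. n0.sig = "zv"  [given at root]
2. n1.sig = "xzv"  ["x" ++ S₀.sig]
3. n3.hot = true  [terminal]
4. n4.tag = 3  [terminal]
5. n2.wid = true  [g.hot == true]
6. n2.hot = 27  [c.tag * -2 + 33]
7. n2.depth = "xk"  ["xk"]
8. n1.depth = "xzvxk"  [S.sig ++ A.depth]
9. n1.idx = 2  [A.hot - 25]
10. n1.env = false  [A.wid == false]
11. n0.depth = "nr"  ["nr"]
12. n0.idx = -2  [S₁.idx - 4]
13. n0.env = false  [S₁.env == true]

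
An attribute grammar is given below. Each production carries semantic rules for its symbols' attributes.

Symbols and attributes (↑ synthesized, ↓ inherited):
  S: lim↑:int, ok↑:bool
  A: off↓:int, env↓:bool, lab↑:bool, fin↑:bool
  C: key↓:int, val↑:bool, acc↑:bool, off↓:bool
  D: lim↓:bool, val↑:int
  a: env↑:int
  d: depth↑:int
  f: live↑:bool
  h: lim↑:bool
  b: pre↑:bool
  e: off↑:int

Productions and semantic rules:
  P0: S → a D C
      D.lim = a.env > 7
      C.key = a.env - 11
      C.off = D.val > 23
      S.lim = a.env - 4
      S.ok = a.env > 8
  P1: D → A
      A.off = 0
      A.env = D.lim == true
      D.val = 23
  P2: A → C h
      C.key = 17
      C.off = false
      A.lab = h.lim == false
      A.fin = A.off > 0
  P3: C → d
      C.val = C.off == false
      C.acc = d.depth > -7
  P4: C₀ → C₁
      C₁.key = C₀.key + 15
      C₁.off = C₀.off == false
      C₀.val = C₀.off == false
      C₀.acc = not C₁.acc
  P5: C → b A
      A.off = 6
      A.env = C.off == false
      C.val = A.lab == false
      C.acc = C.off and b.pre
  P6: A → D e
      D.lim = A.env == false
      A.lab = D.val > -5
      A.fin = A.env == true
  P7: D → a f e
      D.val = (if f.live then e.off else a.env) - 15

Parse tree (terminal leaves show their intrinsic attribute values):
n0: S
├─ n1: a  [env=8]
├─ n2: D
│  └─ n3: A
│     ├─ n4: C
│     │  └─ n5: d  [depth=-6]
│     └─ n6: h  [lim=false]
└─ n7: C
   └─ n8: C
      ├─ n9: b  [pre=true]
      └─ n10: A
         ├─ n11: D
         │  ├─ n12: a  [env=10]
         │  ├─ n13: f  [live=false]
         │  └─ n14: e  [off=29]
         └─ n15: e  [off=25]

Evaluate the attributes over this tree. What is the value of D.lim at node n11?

1. n1.env = 8  [terminal]
2. n2.lim = true  [a.env > 7]
3. n3.off = 0  [0]
4. n3.env = true  [D.lim == true]
5. n4.key = 17  [17]
6. n4.off = false  [false]
7. n5.depth = -6  [terminal]
8. n4.val = true  [C.off == false]
9. n4.acc = true  [d.depth > -7]
10. n6.lim = false  [terminal]
11. n3.lab = true  [h.lim == false]
12. n3.fin = false  [A.off > 0]
13. n2.val = 23  [23]
14. n7.key = -3  [a.env - 11]
15. n7.off = false  [D.val > 23]
16. n8.key = 12  [C₀.key + 15]
17. n8.off = true  [C₀.off == false]
18. n9.pre = true  [terminal]
19. n10.off = 6  [6]
20. n10.env = false  [C.off == false]
21. n11.lim = true  [A.env == false]
22. n12.env = 10  [terminal]
23. n13.live = false  [terminal]
24. n14.off = 29  [terminal]
25. n11.val = -5  [(if f.live then e.off else a.env) - 15]
26. n15.off = 25  [terminal]
27. n10.lab = false  [D.val > -5]
28. n10.fin = false  [A.env == true]
29. n8.val = true  [A.lab == false]
30. n8.acc = true  [C.off and b.pre]
31. n7.val = true  [C₀.off == false]
32. n7.acc = false  [not C₁.acc]
33. n0.lim = 4  [a.env - 4]
34. n0.ok = false  [a.env > 8]

true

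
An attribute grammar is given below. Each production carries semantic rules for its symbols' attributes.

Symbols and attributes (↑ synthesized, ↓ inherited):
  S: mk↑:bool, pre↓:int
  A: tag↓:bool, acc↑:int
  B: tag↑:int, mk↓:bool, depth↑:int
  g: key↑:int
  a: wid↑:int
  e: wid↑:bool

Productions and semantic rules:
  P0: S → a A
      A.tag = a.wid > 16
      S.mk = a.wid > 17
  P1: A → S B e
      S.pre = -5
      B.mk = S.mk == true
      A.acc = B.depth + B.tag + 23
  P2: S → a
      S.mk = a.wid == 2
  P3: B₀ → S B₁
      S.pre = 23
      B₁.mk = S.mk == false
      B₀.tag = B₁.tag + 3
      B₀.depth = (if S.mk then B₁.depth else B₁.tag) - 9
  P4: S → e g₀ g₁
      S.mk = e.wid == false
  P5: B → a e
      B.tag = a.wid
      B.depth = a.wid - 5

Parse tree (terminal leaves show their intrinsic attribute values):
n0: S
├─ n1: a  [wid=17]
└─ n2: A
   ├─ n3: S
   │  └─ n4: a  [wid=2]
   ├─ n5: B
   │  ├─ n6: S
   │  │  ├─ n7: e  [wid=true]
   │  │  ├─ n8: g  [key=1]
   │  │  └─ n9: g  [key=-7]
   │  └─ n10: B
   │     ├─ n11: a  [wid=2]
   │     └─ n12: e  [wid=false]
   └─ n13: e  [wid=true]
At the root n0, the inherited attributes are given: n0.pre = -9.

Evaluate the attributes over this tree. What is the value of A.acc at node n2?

1. n0.pre = -9  [given at root]
2. n1.wid = 17  [terminal]
3. n2.tag = true  [a.wid > 16]
4. n3.pre = -5  [-5]
5. n4.wid = 2  [terminal]
6. n3.mk = true  [a.wid == 2]
7. n5.mk = true  [S.mk == true]
8. n6.pre = 23  [23]
9. n7.wid = true  [terminal]
10. n8.key = 1  [terminal]
11. n9.key = -7  [terminal]
12. n6.mk = false  [e.wid == false]
13. n10.mk = true  [S.mk == false]
14. n11.wid = 2  [terminal]
15. n12.wid = false  [terminal]
16. n10.tag = 2  [a.wid]
17. n10.depth = -3  [a.wid - 5]
18. n5.tag = 5  [B₁.tag + 3]
19. n5.depth = -7  [(if S.mk then B₁.depth else B₁.tag) - 9]
20. n13.wid = true  [terminal]
21. n2.acc = 21  [B.depth + B.tag + 23]
22. n0.mk = false  [a.wid > 17]

21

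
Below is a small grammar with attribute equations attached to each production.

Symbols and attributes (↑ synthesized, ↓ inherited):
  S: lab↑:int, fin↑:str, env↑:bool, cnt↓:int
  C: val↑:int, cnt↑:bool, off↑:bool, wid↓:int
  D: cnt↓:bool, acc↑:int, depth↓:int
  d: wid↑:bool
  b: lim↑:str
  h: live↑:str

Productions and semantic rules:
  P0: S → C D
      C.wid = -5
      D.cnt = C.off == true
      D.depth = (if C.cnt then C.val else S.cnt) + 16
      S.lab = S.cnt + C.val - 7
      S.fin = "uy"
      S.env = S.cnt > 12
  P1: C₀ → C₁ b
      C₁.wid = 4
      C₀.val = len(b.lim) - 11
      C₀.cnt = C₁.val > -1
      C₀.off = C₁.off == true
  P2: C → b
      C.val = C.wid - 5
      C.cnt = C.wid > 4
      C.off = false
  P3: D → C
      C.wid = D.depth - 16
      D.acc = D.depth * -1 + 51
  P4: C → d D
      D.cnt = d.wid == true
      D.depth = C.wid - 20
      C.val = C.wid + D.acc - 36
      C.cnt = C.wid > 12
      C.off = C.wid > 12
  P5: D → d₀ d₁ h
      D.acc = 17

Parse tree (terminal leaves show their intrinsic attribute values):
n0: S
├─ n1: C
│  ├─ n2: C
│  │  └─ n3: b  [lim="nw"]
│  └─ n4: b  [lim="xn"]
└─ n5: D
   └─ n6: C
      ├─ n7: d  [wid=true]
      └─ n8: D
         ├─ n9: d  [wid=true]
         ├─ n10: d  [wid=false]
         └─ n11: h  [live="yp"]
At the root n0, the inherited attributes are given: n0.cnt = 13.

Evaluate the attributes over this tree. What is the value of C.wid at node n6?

13

1. n0.cnt = 13  [given at root]
2. n1.wid = -5  [-5]
3. n2.wid = 4  [4]
4. n3.lim = "nw"  [terminal]
5. n2.val = -1  [C.wid - 5]
6. n2.cnt = false  [C.wid > 4]
7. n2.off = false  [false]
8. n4.lim = "xn"  [terminal]
9. n1.val = -9  [len(b.lim) - 11]
10. n1.cnt = false  [C₁.val > -1]
11. n1.off = false  [C₁.off == true]
12. n5.cnt = false  [C.off == true]
13. n5.depth = 29  [(if C.cnt then C.val else S.cnt) + 16]
14. n6.wid = 13  [D.depth - 16]
15. n7.wid = true  [terminal]
16. n8.cnt = true  [d.wid == true]
17. n8.depth = -7  [C.wid - 20]
18. n9.wid = true  [terminal]
19. n10.wid = false  [terminal]
20. n11.live = "yp"  [terminal]
21. n8.acc = 17  [17]
22. n6.val = -6  [C.wid + D.acc - 36]
23. n6.cnt = true  [C.wid > 12]
24. n6.off = true  [C.wid > 12]
25. n5.acc = 22  [D.depth * -1 + 51]
26. n0.lab = -3  [S.cnt + C.val - 7]
27. n0.fin = "uy"  ["uy"]
28. n0.env = true  [S.cnt > 12]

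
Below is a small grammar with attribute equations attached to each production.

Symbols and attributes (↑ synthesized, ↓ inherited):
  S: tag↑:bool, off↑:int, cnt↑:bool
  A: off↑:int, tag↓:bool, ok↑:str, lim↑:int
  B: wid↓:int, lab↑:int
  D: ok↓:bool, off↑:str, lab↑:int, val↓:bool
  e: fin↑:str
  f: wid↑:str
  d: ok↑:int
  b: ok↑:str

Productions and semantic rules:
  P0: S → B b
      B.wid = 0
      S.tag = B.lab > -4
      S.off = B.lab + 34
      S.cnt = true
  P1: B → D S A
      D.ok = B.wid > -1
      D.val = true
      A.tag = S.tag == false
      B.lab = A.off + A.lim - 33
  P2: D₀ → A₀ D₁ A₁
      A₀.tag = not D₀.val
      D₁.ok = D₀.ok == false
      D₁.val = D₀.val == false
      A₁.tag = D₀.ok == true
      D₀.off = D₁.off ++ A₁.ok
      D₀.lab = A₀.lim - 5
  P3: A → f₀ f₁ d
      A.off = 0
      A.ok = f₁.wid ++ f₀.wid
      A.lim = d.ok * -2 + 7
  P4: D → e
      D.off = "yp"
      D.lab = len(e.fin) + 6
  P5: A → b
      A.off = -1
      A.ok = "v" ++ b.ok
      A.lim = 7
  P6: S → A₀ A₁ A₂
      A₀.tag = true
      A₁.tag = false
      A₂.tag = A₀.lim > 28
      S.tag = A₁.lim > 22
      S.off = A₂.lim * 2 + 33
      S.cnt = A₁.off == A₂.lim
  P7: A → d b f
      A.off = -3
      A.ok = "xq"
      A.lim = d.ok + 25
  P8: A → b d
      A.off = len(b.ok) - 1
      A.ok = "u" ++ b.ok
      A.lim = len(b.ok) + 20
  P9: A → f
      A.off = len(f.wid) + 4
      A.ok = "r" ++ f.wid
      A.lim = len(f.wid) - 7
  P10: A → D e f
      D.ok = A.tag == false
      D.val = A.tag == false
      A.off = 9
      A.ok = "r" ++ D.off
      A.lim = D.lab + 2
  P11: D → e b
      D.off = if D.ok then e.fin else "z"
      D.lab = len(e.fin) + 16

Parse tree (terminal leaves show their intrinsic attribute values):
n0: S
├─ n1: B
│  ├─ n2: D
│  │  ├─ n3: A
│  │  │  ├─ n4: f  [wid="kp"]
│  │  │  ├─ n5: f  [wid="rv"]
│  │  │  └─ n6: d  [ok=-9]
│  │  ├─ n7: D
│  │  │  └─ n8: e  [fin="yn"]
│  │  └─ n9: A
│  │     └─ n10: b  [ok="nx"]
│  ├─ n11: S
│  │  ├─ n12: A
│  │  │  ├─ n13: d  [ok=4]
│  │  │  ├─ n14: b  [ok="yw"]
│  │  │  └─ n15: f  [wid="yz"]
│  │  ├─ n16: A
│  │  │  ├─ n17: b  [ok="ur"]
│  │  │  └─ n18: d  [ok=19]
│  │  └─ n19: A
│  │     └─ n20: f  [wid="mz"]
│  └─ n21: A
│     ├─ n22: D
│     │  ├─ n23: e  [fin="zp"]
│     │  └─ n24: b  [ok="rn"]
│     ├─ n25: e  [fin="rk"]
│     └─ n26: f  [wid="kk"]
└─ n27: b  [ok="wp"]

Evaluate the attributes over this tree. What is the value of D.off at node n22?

"z"

1. n1.wid = 0  [0]
2. n2.ok = true  [B.wid > -1]
3. n2.val = true  [true]
4. n3.tag = false  [not D₀.val]
5. n4.wid = "kp"  [terminal]
6. n5.wid = "rv"  [terminal]
7. n6.ok = -9  [terminal]
8. n3.off = 0  [0]
9. n3.ok = "rvkp"  [f₁.wid ++ f₀.wid]
10. n3.lim = 25  [d.ok * -2 + 7]
11. n7.ok = false  [D₀.ok == false]
12. n7.val = false  [D₀.val == false]
13. n8.fin = "yn"  [terminal]
14. n7.off = "yp"  ["yp"]
15. n7.lab = 8  [len(e.fin) + 6]
16. n9.tag = true  [D₀.ok == true]
17. n10.ok = "nx"  [terminal]
18. n9.off = -1  [-1]
19. n9.ok = "vnx"  ["v" ++ b.ok]
20. n9.lim = 7  [7]
21. n2.off = "ypvnx"  [D₁.off ++ A₁.ok]
22. n2.lab = 20  [A₀.lim - 5]
23. n12.tag = true  [true]
24. n13.ok = 4  [terminal]
25. n14.ok = "yw"  [terminal]
26. n15.wid = "yz"  [terminal]
27. n12.off = -3  [-3]
28. n12.ok = "xq"  ["xq"]
29. n12.lim = 29  [d.ok + 25]
30. n16.tag = false  [false]
31. n17.ok = "ur"  [terminal]
32. n18.ok = 19  [terminal]
33. n16.off = 1  [len(b.ok) - 1]
34. n16.ok = "uur"  ["u" ++ b.ok]
35. n16.lim = 22  [len(b.ok) + 20]
36. n19.tag = true  [A₀.lim > 28]
37. n20.wid = "mz"  [terminal]
38. n19.off = 6  [len(f.wid) + 4]
39. n19.ok = "rmz"  ["r" ++ f.wid]
40. n19.lim = -5  [len(f.wid) - 7]
41. n11.tag = false  [A₁.lim > 22]
42. n11.off = 23  [A₂.lim * 2 + 33]
43. n11.cnt = false  [A₁.off == A₂.lim]
44. n21.tag = true  [S.tag == false]
45. n22.ok = false  [A.tag == false]
46. n22.val = false  [A.tag == false]
47. n23.fin = "zp"  [terminal]
48. n24.ok = "rn"  [terminal]
49. n22.off = "z"  [if D.ok then e.fin else "z"]
50. n22.lab = 18  [len(e.fin) + 16]
51. n25.fin = "rk"  [terminal]
52. n26.wid = "kk"  [terminal]
53. n21.off = 9  [9]
54. n21.ok = "rz"  ["r" ++ D.off]
55. n21.lim = 20  [D.lab + 2]
56. n1.lab = -4  [A.off + A.lim - 33]
57. n27.ok = "wp"  [terminal]
58. n0.tag = false  [B.lab > -4]
59. n0.off = 30  [B.lab + 34]
60. n0.cnt = true  [true]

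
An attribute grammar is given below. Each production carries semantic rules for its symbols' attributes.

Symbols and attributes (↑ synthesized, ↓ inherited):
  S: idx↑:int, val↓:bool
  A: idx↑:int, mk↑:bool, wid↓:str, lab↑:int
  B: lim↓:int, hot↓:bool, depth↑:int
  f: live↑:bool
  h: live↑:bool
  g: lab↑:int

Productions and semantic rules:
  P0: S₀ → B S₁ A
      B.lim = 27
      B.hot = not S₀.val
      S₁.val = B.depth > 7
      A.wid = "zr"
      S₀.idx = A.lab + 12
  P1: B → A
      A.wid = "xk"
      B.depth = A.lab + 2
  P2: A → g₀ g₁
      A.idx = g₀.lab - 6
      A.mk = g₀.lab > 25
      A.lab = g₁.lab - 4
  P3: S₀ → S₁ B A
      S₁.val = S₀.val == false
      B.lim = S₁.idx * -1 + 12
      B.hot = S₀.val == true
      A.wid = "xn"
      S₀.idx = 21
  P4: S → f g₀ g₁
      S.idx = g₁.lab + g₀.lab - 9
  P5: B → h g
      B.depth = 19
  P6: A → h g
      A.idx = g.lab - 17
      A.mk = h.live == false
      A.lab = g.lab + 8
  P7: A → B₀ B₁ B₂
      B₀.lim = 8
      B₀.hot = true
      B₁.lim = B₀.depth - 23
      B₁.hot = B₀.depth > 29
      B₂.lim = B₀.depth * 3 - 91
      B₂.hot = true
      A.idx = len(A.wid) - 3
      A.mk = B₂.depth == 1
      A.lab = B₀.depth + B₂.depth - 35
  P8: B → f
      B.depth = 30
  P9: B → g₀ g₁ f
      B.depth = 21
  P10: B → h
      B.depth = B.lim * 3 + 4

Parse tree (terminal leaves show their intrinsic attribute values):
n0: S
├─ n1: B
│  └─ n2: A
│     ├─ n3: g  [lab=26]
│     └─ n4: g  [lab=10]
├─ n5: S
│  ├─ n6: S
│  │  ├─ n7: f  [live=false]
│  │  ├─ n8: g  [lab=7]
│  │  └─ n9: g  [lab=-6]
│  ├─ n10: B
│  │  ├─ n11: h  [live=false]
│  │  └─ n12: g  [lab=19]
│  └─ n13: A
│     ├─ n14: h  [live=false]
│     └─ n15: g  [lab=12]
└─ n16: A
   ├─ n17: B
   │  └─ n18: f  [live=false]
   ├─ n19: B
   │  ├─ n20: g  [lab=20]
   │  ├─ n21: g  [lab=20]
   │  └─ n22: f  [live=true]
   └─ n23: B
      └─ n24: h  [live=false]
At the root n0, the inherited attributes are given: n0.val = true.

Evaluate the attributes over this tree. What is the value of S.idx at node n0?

8

1. n0.val = true  [given at root]
2. n1.lim = 27  [27]
3. n1.hot = false  [not S₀.val]
4. n2.wid = "xk"  ["xk"]
5. n3.lab = 26  [terminal]
6. n4.lab = 10  [terminal]
7. n2.idx = 20  [g₀.lab - 6]
8. n2.mk = true  [g₀.lab > 25]
9. n2.lab = 6  [g₁.lab - 4]
10. n1.depth = 8  [A.lab + 2]
11. n5.val = true  [B.depth > 7]
12. n6.val = false  [S₀.val == false]
13. n7.live = false  [terminal]
14. n8.lab = 7  [terminal]
15. n9.lab = -6  [terminal]
16. n6.idx = -8  [g₁.lab + g₀.lab - 9]
17. n10.lim = 20  [S₁.idx * -1 + 12]
18. n10.hot = true  [S₀.val == true]
19. n11.live = false  [terminal]
20. n12.lab = 19  [terminal]
21. n10.depth = 19  [19]
22. n13.wid = "xn"  ["xn"]
23. n14.live = false  [terminal]
24. n15.lab = 12  [terminal]
25. n13.idx = -5  [g.lab - 17]
26. n13.mk = true  [h.live == false]
27. n13.lab = 20  [g.lab + 8]
28. n5.idx = 21  [21]
29. n16.wid = "zr"  ["zr"]
30. n17.lim = 8  [8]
31. n17.hot = true  [true]
32. n18.live = false  [terminal]
33. n17.depth = 30  [30]
34. n19.lim = 7  [B₀.depth - 23]
35. n19.hot = true  [B₀.depth > 29]
36. n20.lab = 20  [terminal]
37. n21.lab = 20  [terminal]
38. n22.live = true  [terminal]
39. n19.depth = 21  [21]
40. n23.lim = -1  [B₀.depth * 3 - 91]
41. n23.hot = true  [true]
42. n24.live = false  [terminal]
43. n23.depth = 1  [B.lim * 3 + 4]
44. n16.idx = -1  [len(A.wid) - 3]
45. n16.mk = true  [B₂.depth == 1]
46. n16.lab = -4  [B₀.depth + B₂.depth - 35]
47. n0.idx = 8  [A.lab + 12]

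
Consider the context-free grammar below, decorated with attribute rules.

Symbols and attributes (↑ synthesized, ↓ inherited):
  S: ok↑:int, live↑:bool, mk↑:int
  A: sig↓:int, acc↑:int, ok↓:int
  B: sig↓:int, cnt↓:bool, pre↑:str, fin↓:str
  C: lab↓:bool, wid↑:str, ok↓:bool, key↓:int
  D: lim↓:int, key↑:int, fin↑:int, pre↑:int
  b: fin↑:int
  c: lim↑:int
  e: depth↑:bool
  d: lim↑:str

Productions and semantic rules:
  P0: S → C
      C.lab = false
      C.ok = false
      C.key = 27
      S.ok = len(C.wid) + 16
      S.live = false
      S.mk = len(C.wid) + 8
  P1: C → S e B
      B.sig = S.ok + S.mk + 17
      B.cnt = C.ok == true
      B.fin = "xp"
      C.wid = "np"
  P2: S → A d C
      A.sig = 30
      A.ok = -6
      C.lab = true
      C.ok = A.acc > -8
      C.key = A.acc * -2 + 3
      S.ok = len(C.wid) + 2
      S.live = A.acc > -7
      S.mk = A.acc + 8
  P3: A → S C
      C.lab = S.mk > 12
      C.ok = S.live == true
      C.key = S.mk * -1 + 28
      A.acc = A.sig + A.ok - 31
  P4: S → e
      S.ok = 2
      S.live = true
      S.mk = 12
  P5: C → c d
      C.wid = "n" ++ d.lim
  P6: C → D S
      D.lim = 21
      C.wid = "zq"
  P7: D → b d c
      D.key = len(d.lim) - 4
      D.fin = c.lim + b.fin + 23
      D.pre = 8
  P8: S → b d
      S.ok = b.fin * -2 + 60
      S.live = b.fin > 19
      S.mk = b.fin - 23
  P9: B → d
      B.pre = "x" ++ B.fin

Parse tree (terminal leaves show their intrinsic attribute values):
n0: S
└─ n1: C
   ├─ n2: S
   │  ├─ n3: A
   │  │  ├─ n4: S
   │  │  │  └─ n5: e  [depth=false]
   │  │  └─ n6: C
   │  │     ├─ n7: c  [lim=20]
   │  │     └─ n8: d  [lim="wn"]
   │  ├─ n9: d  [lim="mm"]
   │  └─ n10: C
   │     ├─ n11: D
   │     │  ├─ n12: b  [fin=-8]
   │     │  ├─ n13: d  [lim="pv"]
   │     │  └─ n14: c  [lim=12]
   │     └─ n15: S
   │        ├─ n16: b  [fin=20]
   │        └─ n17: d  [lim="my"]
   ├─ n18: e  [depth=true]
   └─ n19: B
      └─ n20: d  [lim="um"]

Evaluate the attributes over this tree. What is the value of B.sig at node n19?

1. n1.lab = false  [false]
2. n1.ok = false  [false]
3. n1.key = 27  [27]
4. n3.sig = 30  [30]
5. n3.ok = -6  [-6]
6. n5.depth = false  [terminal]
7. n4.ok = 2  [2]
8. n4.live = true  [true]
9. n4.mk = 12  [12]
10. n6.lab = false  [S.mk > 12]
11. n6.ok = true  [S.live == true]
12. n6.key = 16  [S.mk * -1 + 28]
13. n7.lim = 20  [terminal]
14. n8.lim = "wn"  [terminal]
15. n6.wid = "nwn"  ["n" ++ d.lim]
16. n3.acc = -7  [A.sig + A.ok - 31]
17. n9.lim = "mm"  [terminal]
18. n10.lab = true  [true]
19. n10.ok = true  [A.acc > -8]
20. n10.key = 17  [A.acc * -2 + 3]
21. n11.lim = 21  [21]
22. n12.fin = -8  [terminal]
23. n13.lim = "pv"  [terminal]
24. n14.lim = 12  [terminal]
25. n11.key = -2  [len(d.lim) - 4]
26. n11.fin = 27  [c.lim + b.fin + 23]
27. n11.pre = 8  [8]
28. n16.fin = 20  [terminal]
29. n17.lim = "my"  [terminal]
30. n15.ok = 20  [b.fin * -2 + 60]
31. n15.live = true  [b.fin > 19]
32. n15.mk = -3  [b.fin - 23]
33. n10.wid = "zq"  ["zq"]
34. n2.ok = 4  [len(C.wid) + 2]
35. n2.live = false  [A.acc > -7]
36. n2.mk = 1  [A.acc + 8]
37. n18.depth = true  [terminal]
38. n19.sig = 22  [S.ok + S.mk + 17]
39. n19.cnt = false  [C.ok == true]
40. n19.fin = "xp"  ["xp"]
41. n20.lim = "um"  [terminal]
42. n19.pre = "xxp"  ["x" ++ B.fin]
43. n1.wid = "np"  ["np"]
44. n0.ok = 18  [len(C.wid) + 16]
45. n0.live = false  [false]
46. n0.mk = 10  [len(C.wid) + 8]

22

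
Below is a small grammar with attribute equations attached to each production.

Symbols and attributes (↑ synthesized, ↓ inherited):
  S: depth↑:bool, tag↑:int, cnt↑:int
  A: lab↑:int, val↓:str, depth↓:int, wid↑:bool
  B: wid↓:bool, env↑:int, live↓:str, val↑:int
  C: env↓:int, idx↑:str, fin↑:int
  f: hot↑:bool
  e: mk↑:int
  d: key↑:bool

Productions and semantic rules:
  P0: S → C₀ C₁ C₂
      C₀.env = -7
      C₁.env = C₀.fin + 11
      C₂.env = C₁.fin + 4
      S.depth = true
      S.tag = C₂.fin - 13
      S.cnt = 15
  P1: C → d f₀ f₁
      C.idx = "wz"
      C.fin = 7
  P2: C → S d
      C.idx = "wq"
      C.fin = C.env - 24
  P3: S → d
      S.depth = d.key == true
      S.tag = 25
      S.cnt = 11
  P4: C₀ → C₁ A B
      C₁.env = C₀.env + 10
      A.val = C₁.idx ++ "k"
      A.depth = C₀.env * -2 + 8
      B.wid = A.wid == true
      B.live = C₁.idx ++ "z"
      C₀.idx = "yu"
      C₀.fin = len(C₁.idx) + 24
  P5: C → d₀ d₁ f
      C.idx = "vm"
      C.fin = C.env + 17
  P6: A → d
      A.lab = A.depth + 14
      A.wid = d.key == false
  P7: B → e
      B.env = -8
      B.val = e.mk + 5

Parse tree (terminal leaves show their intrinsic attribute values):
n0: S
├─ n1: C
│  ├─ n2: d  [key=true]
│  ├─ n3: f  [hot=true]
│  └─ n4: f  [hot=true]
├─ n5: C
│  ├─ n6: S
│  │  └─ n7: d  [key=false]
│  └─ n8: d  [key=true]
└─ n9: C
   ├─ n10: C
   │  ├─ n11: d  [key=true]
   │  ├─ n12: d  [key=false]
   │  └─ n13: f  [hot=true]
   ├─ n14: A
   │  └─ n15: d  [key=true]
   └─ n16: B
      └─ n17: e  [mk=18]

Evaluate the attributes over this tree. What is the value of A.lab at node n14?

1. n1.env = -7  [-7]
2. n2.key = true  [terminal]
3. n3.hot = true  [terminal]
4. n4.hot = true  [terminal]
5. n1.idx = "wz"  ["wz"]
6. n1.fin = 7  [7]
7. n5.env = 18  [C₀.fin + 11]
8. n7.key = false  [terminal]
9. n6.depth = false  [d.key == true]
10. n6.tag = 25  [25]
11. n6.cnt = 11  [11]
12. n8.key = true  [terminal]
13. n5.idx = "wq"  ["wq"]
14. n5.fin = -6  [C.env - 24]
15. n9.env = -2  [C₁.fin + 4]
16. n10.env = 8  [C₀.env + 10]
17. n11.key = true  [terminal]
18. n12.key = false  [terminal]
19. n13.hot = true  [terminal]
20. n10.idx = "vm"  ["vm"]
21. n10.fin = 25  [C.env + 17]
22. n14.val = "vmk"  [C₁.idx ++ "k"]
23. n14.depth = 12  [C₀.env * -2 + 8]
24. n15.key = true  [terminal]
25. n14.lab = 26  [A.depth + 14]
26. n14.wid = false  [d.key == false]
27. n16.wid = false  [A.wid == true]
28. n16.live = "vmz"  [C₁.idx ++ "z"]
29. n17.mk = 18  [terminal]
30. n16.env = -8  [-8]
31. n16.val = 23  [e.mk + 5]
32. n9.idx = "yu"  ["yu"]
33. n9.fin = 26  [len(C₁.idx) + 24]
34. n0.depth = true  [true]
35. n0.tag = 13  [C₂.fin - 13]
36. n0.cnt = 15  [15]

26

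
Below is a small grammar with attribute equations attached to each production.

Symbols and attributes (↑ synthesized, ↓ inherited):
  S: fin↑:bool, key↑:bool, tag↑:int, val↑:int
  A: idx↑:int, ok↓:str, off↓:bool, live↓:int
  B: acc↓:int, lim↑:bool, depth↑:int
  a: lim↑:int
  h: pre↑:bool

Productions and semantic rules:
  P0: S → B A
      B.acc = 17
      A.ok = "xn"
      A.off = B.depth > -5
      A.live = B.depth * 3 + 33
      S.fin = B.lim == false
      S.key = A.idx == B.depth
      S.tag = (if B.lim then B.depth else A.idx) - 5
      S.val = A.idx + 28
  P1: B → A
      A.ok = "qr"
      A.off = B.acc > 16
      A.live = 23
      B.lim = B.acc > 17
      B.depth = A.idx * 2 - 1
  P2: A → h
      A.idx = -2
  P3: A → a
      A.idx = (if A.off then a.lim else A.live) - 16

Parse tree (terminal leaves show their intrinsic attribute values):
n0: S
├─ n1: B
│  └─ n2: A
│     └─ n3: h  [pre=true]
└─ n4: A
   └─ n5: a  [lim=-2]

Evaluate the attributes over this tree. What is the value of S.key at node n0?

1. n1.acc = 17  [17]
2. n2.ok = "qr"  ["qr"]
3. n2.off = true  [B.acc > 16]
4. n2.live = 23  [23]
5. n3.pre = true  [terminal]
6. n2.idx = -2  [-2]
7. n1.lim = false  [B.acc > 17]
8. n1.depth = -5  [A.idx * 2 - 1]
9. n4.ok = "xn"  ["xn"]
10. n4.off = false  [B.depth > -5]
11. n4.live = 18  [B.depth * 3 + 33]
12. n5.lim = -2  [terminal]
13. n4.idx = 2  [(if A.off then a.lim else A.live) - 16]
14. n0.fin = true  [B.lim == false]
15. n0.key = false  [A.idx == B.depth]
16. n0.tag = -3  [(if B.lim then B.depth else A.idx) - 5]
17. n0.val = 30  [A.idx + 28]

false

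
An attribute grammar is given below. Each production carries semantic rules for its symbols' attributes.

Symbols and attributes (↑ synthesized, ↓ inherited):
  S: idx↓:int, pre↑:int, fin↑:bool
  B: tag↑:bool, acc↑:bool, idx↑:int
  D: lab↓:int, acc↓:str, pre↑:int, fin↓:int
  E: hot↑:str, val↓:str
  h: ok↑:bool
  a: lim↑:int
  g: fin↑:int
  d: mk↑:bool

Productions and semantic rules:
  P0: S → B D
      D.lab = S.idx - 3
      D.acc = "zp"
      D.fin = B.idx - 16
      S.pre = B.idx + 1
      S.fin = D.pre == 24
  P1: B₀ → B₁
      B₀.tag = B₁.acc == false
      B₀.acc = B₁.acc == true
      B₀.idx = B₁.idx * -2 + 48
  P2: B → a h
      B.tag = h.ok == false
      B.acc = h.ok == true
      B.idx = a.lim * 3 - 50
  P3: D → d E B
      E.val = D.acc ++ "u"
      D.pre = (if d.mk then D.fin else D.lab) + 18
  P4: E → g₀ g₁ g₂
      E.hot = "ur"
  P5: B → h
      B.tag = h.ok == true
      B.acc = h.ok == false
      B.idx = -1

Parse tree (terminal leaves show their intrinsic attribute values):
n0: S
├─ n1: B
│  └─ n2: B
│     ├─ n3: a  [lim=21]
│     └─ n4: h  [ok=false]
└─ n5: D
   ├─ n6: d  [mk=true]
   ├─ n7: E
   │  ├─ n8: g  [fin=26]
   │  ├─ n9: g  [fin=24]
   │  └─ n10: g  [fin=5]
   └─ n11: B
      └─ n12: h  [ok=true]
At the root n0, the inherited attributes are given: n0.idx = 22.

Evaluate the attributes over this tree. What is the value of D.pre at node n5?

24

1. n0.idx = 22  [given at root]
2. n3.lim = 21  [terminal]
3. n4.ok = false  [terminal]
4. n2.tag = true  [h.ok == false]
5. n2.acc = false  [h.ok == true]
6. n2.idx = 13  [a.lim * 3 - 50]
7. n1.tag = true  [B₁.acc == false]
8. n1.acc = false  [B₁.acc == true]
9. n1.idx = 22  [B₁.idx * -2 + 48]
10. n5.lab = 19  [S.idx - 3]
11. n5.acc = "zp"  ["zp"]
12. n5.fin = 6  [B.idx - 16]
13. n6.mk = true  [terminal]
14. n7.val = "zpu"  [D.acc ++ "u"]
15. n8.fin = 26  [terminal]
16. n9.fin = 24  [terminal]
17. n10.fin = 5  [terminal]
18. n7.hot = "ur"  ["ur"]
19. n12.ok = true  [terminal]
20. n11.tag = true  [h.ok == true]
21. n11.acc = false  [h.ok == false]
22. n11.idx = -1  [-1]
23. n5.pre = 24  [(if d.mk then D.fin else D.lab) + 18]
24. n0.pre = 23  [B.idx + 1]
25. n0.fin = true  [D.pre == 24]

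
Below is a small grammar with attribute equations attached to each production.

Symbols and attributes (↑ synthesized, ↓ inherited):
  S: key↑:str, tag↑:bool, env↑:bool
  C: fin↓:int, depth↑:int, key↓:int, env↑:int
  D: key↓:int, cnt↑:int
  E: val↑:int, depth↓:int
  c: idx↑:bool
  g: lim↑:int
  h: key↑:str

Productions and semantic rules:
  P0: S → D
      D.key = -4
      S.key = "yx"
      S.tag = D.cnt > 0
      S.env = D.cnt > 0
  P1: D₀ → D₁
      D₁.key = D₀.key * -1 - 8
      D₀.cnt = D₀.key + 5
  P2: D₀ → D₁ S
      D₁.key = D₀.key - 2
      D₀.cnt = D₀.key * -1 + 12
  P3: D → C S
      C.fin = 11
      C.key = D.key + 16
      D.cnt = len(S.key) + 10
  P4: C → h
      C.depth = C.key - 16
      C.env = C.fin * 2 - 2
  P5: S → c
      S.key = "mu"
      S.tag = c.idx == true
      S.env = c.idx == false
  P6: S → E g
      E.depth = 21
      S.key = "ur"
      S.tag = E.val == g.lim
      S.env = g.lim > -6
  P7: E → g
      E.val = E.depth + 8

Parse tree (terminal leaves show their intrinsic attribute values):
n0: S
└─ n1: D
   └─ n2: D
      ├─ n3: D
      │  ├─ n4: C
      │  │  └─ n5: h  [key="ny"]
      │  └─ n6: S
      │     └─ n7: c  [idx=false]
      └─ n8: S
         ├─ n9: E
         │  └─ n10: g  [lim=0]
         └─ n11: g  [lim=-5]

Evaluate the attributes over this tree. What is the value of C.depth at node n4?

1. n1.key = -4  [-4]
2. n2.key = -4  [D₀.key * -1 - 8]
3. n3.key = -6  [D₀.key - 2]
4. n4.fin = 11  [11]
5. n4.key = 10  [D.key + 16]
6. n5.key = "ny"  [terminal]
7. n4.depth = -6  [C.key - 16]
8. n4.env = 20  [C.fin * 2 - 2]
9. n7.idx = false  [terminal]
10. n6.key = "mu"  ["mu"]
11. n6.tag = false  [c.idx == true]
12. n6.env = true  [c.idx == false]
13. n3.cnt = 12  [len(S.key) + 10]
14. n9.depth = 21  [21]
15. n10.lim = 0  [terminal]
16. n9.val = 29  [E.depth + 8]
17. n11.lim = -5  [terminal]
18. n8.key = "ur"  ["ur"]
19. n8.tag = false  [E.val == g.lim]
20. n8.env = true  [g.lim > -6]
21. n2.cnt = 16  [D₀.key * -1 + 12]
22. n1.cnt = 1  [D₀.key + 5]
23. n0.key = "yx"  ["yx"]
24. n0.tag = true  [D.cnt > 0]
25. n0.env = true  [D.cnt > 0]

-6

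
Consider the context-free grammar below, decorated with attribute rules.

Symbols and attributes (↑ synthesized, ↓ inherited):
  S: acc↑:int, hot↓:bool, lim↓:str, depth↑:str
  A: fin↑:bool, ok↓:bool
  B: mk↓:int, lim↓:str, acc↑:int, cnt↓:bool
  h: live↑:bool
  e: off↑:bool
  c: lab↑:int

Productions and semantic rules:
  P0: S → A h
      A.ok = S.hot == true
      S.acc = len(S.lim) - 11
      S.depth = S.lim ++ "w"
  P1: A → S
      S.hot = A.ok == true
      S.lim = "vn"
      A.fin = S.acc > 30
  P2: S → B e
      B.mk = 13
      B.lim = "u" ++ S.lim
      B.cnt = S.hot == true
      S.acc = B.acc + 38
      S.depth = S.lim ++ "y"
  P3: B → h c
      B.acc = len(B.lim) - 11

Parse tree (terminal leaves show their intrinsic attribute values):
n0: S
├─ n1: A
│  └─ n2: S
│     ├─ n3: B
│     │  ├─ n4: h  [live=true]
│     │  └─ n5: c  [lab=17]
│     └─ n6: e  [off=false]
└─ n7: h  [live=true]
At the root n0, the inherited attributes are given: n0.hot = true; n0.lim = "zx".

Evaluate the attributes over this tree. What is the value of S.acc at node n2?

30

1. n0.hot = true  [given at root]
2. n0.lim = "zx"  [given at root]
3. n1.ok = true  [S.hot == true]
4. n2.hot = true  [A.ok == true]
5. n2.lim = "vn"  ["vn"]
6. n3.mk = 13  [13]
7. n3.lim = "uvn"  ["u" ++ S.lim]
8. n3.cnt = true  [S.hot == true]
9. n4.live = true  [terminal]
10. n5.lab = 17  [terminal]
11. n3.acc = -8  [len(B.lim) - 11]
12. n6.off = false  [terminal]
13. n2.acc = 30  [B.acc + 38]
14. n2.depth = "vny"  [S.lim ++ "y"]
15. n1.fin = false  [S.acc > 30]
16. n7.live = true  [terminal]
17. n0.acc = -9  [len(S.lim) - 11]
18. n0.depth = "zxw"  [S.lim ++ "w"]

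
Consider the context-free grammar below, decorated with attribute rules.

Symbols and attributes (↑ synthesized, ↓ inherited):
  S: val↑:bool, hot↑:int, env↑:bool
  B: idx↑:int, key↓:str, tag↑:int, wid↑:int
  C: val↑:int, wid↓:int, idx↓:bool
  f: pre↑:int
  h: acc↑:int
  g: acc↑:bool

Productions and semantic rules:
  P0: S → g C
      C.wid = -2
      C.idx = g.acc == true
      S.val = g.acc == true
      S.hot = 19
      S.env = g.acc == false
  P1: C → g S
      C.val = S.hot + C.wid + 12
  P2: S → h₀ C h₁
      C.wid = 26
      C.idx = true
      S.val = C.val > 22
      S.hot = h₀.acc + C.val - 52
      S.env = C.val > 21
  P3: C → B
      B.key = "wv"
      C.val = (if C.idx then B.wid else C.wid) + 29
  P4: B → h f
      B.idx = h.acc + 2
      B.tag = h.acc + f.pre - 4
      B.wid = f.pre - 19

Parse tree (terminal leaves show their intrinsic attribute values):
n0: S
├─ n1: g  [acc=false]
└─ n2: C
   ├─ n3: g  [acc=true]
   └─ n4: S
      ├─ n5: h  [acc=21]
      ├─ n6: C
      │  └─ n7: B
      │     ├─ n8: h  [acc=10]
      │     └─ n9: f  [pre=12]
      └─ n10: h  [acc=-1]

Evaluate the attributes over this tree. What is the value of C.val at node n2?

1

1. n1.acc = false  [terminal]
2. n2.wid = -2  [-2]
3. n2.idx = false  [g.acc == true]
4. n3.acc = true  [terminal]
5. n5.acc = 21  [terminal]
6. n6.wid = 26  [26]
7. n6.idx = true  [true]
8. n7.key = "wv"  ["wv"]
9. n8.acc = 10  [terminal]
10. n9.pre = 12  [terminal]
11. n7.idx = 12  [h.acc + 2]
12. n7.tag = 18  [h.acc + f.pre - 4]
13. n7.wid = -7  [f.pre - 19]
14. n6.val = 22  [(if C.idx then B.wid else C.wid) + 29]
15. n10.acc = -1  [terminal]
16. n4.val = false  [C.val > 22]
17. n4.hot = -9  [h₀.acc + C.val - 52]
18. n4.env = true  [C.val > 21]
19. n2.val = 1  [S.hot + C.wid + 12]
20. n0.val = false  [g.acc == true]
21. n0.hot = 19  [19]
22. n0.env = true  [g.acc == false]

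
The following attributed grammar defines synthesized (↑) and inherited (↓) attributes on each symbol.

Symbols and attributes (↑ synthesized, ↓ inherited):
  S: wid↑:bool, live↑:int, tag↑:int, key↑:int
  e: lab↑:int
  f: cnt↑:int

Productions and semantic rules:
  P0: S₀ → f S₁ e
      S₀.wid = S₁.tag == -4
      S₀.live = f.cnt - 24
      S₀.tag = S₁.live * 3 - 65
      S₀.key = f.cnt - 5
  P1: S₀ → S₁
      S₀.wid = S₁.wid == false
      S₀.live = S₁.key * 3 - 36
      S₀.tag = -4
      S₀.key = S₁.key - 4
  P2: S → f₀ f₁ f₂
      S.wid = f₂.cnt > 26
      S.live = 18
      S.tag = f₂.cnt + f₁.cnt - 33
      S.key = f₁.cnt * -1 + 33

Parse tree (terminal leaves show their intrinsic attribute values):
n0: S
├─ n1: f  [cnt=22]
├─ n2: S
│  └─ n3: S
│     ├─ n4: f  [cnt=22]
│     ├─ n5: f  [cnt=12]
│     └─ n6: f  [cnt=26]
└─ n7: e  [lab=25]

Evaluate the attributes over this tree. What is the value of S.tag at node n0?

1. n1.cnt = 22  [terminal]
2. n4.cnt = 22  [terminal]
3. n5.cnt = 12  [terminal]
4. n6.cnt = 26  [terminal]
5. n3.wid = false  [f₂.cnt > 26]
6. n3.live = 18  [18]
7. n3.tag = 5  [f₂.cnt + f₁.cnt - 33]
8. n3.key = 21  [f₁.cnt * -1 + 33]
9. n2.wid = true  [S₁.wid == false]
10. n2.live = 27  [S₁.key * 3 - 36]
11. n2.tag = -4  [-4]
12. n2.key = 17  [S₁.key - 4]
13. n7.lab = 25  [terminal]
14. n0.wid = true  [S₁.tag == -4]
15. n0.live = -2  [f.cnt - 24]
16. n0.tag = 16  [S₁.live * 3 - 65]
17. n0.key = 17  [f.cnt - 5]

16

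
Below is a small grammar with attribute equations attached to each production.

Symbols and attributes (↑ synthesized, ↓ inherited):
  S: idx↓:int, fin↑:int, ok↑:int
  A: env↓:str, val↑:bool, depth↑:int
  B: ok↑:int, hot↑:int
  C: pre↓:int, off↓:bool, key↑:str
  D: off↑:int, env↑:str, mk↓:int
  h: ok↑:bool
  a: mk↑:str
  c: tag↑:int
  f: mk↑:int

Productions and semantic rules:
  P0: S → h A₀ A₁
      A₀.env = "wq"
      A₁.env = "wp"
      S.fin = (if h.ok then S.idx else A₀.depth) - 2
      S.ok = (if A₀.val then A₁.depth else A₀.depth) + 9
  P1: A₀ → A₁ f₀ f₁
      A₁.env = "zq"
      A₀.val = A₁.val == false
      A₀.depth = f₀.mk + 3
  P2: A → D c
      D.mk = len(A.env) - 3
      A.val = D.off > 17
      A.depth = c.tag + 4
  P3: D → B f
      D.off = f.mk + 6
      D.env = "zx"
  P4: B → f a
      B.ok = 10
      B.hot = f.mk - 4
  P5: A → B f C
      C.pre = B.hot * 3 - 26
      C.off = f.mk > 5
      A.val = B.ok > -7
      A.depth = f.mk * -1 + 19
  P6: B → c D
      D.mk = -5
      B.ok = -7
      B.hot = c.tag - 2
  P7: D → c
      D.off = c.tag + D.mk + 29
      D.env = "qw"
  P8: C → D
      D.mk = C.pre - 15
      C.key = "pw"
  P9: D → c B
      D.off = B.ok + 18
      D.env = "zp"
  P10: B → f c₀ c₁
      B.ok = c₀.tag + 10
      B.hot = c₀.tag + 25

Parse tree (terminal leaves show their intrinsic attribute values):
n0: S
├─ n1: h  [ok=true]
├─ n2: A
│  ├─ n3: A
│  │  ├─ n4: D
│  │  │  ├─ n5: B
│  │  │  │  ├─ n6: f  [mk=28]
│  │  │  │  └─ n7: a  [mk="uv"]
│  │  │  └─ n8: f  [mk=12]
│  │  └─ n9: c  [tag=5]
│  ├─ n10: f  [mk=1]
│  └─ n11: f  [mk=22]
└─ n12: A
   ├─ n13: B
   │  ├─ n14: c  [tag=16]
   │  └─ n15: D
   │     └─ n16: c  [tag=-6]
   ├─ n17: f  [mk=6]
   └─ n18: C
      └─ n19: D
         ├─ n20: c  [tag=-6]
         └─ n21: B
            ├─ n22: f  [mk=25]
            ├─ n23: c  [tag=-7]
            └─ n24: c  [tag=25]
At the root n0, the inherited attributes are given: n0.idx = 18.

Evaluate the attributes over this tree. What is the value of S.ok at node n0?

13

1. n0.idx = 18  [given at root]
2. n1.ok = true  [terminal]
3. n2.env = "wq"  ["wq"]
4. n3.env = "zq"  ["zq"]
5. n4.mk = -1  [len(A.env) - 3]
6. n6.mk = 28  [terminal]
7. n7.mk = "uv"  [terminal]
8. n5.ok = 10  [10]
9. n5.hot = 24  [f.mk - 4]
10. n8.mk = 12  [terminal]
11. n4.off = 18  [f.mk + 6]
12. n4.env = "zx"  ["zx"]
13. n9.tag = 5  [terminal]
14. n3.val = true  [D.off > 17]
15. n3.depth = 9  [c.tag + 4]
16. n10.mk = 1  [terminal]
17. n11.mk = 22  [terminal]
18. n2.val = false  [A₁.val == false]
19. n2.depth = 4  [f₀.mk + 3]
20. n12.env = "wp"  ["wp"]
21. n14.tag = 16  [terminal]
22. n15.mk = -5  [-5]
23. n16.tag = -6  [terminal]
24. n15.off = 18  [c.tag + D.mk + 29]
25. n15.env = "qw"  ["qw"]
26. n13.ok = -7  [-7]
27. n13.hot = 14  [c.tag - 2]
28. n17.mk = 6  [terminal]
29. n18.pre = 16  [B.hot * 3 - 26]
30. n18.off = true  [f.mk > 5]
31. n19.mk = 1  [C.pre - 15]
32. n20.tag = -6  [terminal]
33. n22.mk = 25  [terminal]
34. n23.tag = -7  [terminal]
35. n24.tag = 25  [terminal]
36. n21.ok = 3  [c₀.tag + 10]
37. n21.hot = 18  [c₀.tag + 25]
38. n19.off = 21  [B.ok + 18]
39. n19.env = "zp"  ["zp"]
40. n18.key = "pw"  ["pw"]
41. n12.val = false  [B.ok > -7]
42. n12.depth = 13  [f.mk * -1 + 19]
43. n0.fin = 16  [(if h.ok then S.idx else A₀.depth) - 2]
44. n0.ok = 13  [(if A₀.val then A₁.depth else A₀.depth) + 9]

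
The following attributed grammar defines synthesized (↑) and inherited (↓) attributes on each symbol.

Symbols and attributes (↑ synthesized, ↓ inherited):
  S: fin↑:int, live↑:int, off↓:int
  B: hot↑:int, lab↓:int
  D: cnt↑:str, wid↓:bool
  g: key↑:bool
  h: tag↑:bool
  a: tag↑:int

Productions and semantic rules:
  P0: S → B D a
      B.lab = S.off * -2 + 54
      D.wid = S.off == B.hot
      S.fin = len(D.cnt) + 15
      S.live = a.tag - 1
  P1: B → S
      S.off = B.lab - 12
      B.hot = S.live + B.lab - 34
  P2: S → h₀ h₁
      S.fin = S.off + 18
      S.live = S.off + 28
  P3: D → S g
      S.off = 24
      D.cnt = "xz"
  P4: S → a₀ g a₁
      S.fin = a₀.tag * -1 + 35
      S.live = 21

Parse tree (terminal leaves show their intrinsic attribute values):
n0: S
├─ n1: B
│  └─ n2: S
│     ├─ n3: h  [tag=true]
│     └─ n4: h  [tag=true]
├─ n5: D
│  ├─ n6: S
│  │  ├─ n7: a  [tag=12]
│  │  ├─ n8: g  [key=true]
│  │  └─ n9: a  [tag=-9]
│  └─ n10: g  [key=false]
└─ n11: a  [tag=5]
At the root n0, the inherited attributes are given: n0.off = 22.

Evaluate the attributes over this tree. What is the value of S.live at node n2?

26

1. n0.off = 22  [given at root]
2. n1.lab = 10  [S.off * -2 + 54]
3. n2.off = -2  [B.lab - 12]
4. n3.tag = true  [terminal]
5. n4.tag = true  [terminal]
6. n2.fin = 16  [S.off + 18]
7. n2.live = 26  [S.off + 28]
8. n1.hot = 2  [S.live + B.lab - 34]
9. n5.wid = false  [S.off == B.hot]
10. n6.off = 24  [24]
11. n7.tag = 12  [terminal]
12. n8.key = true  [terminal]
13. n9.tag = -9  [terminal]
14. n6.fin = 23  [a₀.tag * -1 + 35]
15. n6.live = 21  [21]
16. n10.key = false  [terminal]
17. n5.cnt = "xz"  ["xz"]
18. n11.tag = 5  [terminal]
19. n0.fin = 17  [len(D.cnt) + 15]
20. n0.live = 4  [a.tag - 1]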